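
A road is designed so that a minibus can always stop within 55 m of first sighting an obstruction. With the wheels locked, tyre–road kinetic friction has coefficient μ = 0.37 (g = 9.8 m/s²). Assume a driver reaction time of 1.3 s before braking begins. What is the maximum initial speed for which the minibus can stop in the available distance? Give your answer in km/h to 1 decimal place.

Maximum speed ≈ 56.9 km/h

a = μg = 0.37 × 9.8 = 3.626 m/s².
Stopping distance: v·t_r + v²/(2a) = 55 with t_r = 1.3 s and a = 3.626 m/s².
So v² + 9.428 v − 398.86 = 0.
Positive root: v = −a·t_r + √((a·t_r)² + 2a·d) = −4.714 + √(22.222 + 398.86) = 15.8063 m/s.
15.8063 m/s × 3.6 = 56.903 km/h.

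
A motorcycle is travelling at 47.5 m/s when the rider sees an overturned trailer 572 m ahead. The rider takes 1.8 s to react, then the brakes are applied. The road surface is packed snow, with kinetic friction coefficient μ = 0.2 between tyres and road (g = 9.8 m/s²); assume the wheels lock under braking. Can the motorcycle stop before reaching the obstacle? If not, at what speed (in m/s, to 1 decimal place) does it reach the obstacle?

a = μg = 0.2 × 9.8 = 1.960 m/s².
Reaction distance = 47.5000 × 1.8 = 85.500 m.
Braking distance needed to stop: v²/(2a) = 2256.250 / 3.920 = 575.574 m, so total needed = 85.500 + 575.574 = 661.074 m > 572 m — it cannot stop.
Distance remaining when braking begins: 572 − 85.500 = 486.500 m.
v² = v₀² − 2a·d = 2256.250 − 2 × 1.960 × 486.500 = 349.170 m²/s².
v = √349.170 = 18.686 m/s.

No — it strikes the obstacle at 18.7 m/s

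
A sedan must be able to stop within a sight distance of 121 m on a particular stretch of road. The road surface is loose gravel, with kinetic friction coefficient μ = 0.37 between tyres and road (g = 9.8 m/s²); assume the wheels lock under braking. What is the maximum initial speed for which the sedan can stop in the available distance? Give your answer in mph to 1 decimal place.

a = μg = 0.37 × 9.8 = 3.626 m/s².
v²/(2a) = d ⇒ v = √(2 × 3.626 × 121) = √877.49 = 29.6225 m/s.
29.6225 m/s ÷ 0.44704 = 66.264 mph.

Maximum speed ≈ 66.3 mph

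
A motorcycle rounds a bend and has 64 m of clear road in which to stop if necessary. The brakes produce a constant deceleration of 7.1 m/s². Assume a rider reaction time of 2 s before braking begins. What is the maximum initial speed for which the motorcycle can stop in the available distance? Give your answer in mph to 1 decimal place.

Maximum speed ≈ 42.8 mph

Stopping distance: v·t_r + v²/(2a) = 64 with t_r = 2 s and a = 7.100 m/s².
So v² + 28.400 v − 908.80 = 0.
Positive root: v = −a·t_r + √((a·t_r)² + 2a·d) = −14.200 + √(201.640 + 908.80) = 19.1233 m/s.
19.1233 m/s ÷ 0.44704 = 42.778 mph.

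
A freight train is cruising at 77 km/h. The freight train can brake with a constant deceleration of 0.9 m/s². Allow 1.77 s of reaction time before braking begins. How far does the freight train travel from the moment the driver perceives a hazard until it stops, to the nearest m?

Total stopping distance ≈ 292 m

77 km/h ÷ 3.6 = 21.3889 m/s.
Reaction distance = v·t_r = 21.3889 × 1.77 = 37.858 m.
Braking distance = v²/(2a) = 21.3889² / (2 × 0.900) = 457.485 / 1.800 = 254.158 m.
Total = 37.858 + 254.158 = 292.016 m.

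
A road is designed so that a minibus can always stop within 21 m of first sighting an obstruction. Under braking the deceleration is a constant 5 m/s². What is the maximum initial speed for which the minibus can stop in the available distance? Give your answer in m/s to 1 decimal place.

Maximum speed ≈ 14.5 m/s

v²/(2a) = d ⇒ v = √(2 × 5.000 × 21) = √210.00 = 14.4914 m/s.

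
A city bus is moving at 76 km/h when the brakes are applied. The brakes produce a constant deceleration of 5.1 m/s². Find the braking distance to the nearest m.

Braking distance ≈ 44 m

76 km/h ÷ 3.6 = 21.1111 m/s.
Braking distance = v²/(2a) = 21.1111² / (2 × 5.100) = 445.679 / 10.200 = 43.694 m.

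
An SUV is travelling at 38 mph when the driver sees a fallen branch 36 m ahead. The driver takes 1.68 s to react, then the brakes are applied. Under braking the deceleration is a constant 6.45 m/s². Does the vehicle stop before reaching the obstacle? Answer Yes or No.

No

38 mph × 0.44704 = 16.9875 m/s.
Reaction distance = 16.9875 × 1.68 = 28.539 m.
Braking distance = v²/(2a) = 288.575 / 12.900 = 22.370 m.
Total stopping distance = 28.539 + 22.370 = 50.909 m, vs 36 m available — it cannot stop in time and overshoots by 50.909 − 36 = 14.909 m.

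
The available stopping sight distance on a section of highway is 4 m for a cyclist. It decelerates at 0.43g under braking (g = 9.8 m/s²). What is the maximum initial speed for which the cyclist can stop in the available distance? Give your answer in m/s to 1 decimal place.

Maximum speed ≈ 5.8 m/s

a = 0.43 × 9.8 = 4.214 m/s².
v²/(2a) = d ⇒ v = √(2 × 4.214 × 4) = √33.71 = 5.8060 m/s.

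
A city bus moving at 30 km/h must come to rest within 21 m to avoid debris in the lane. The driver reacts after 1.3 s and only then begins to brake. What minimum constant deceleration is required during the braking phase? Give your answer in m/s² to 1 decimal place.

Required deceleration ≈ 3.4 m/s²

30 km/h ÷ 3.6 = 8.3333 m/s.
Distance covered during reaction = 8.3333 × 1.3 = 10.833 m.
Distance available for braking: 21 − 10.833 = 10.167 m.
v² = 2a·d ⇒ a = v²/(2d) = 8.3333² / (2 × 10.167) = 69.444 / 20.334 = 3.4152 m/s².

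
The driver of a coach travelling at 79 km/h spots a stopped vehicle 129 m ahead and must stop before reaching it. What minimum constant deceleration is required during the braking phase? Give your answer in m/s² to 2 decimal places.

Required deceleration ≈ 1.87 m/s²

79 km/h ÷ 3.6 = 21.9444 m/s.
v² = 2a·d ⇒ a = v²/(2d) = 21.9444² / (2 × 129.000) = 481.557 / 258.000 = 1.8665 m/s².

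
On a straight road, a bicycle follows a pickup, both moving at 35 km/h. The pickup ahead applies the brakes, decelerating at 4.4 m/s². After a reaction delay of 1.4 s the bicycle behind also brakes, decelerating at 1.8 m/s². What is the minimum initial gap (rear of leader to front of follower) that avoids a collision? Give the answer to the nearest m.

35 km/h ÷ 3.6 = 9.7222 m/s.
Leader travels v²/(2a_L) = 94.521 / 8.800 = 10.741 m before stopping.
Follower covers v·t_r = 9.7222 × 1.4 = 13.611 m while reacting, then v²/(2a_F) = 94.521 / 3.600 = 26.256 m while braking, for a total of 13.611 + 26.256 = 39.867 m.
Since a_F ≤ a_L and the follower starts braking later, the follower is never slower than the leader, so the closest approach is when both have stopped.
Minimum gap = 39.867 − 10.741 = 29.126 m.

Minimum gap ≈ 29 m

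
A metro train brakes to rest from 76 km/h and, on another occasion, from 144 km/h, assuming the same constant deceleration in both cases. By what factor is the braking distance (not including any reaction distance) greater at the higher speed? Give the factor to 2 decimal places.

Braking distance d = v²/(2a), so with a fixed, d ∝ v².
Factor = (144/76)² = 1.8947² = 3.5899.

Factor ≈ 3.59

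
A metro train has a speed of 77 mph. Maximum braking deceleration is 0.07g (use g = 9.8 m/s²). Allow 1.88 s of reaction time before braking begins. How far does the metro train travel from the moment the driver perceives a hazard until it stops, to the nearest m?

77 mph × 0.44704 = 34.4221 m/s.
a = 0.07 × 9.8 = 0.686 m/s².
Reaction distance = v·t_r = 34.4221 × 1.88 = 64.714 m.
Braking distance = v²/(2a) = 34.4221² / (2 × 0.686) = 1184.881 / 1.372 = 863.616 m.
Total = 64.714 + 863.616 = 928.330 m.

Total stopping distance ≈ 928 m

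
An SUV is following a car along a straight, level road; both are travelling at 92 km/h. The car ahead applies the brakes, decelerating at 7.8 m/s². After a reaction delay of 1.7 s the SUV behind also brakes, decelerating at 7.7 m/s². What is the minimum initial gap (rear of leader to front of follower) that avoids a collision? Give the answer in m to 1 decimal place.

Minimum gap ≈ 44.0 m

92 km/h ÷ 3.6 = 25.5556 m/s.
Leader travels v²/(2a_L) = 653.089 / 15.600 = 41.865 m before stopping.
Follower covers v·t_r = 25.5556 × 1.7 = 43.445 m while reacting, then v²/(2a_F) = 653.089 / 15.400 = 42.408 m while braking, for a total of 43.445 + 42.408 = 85.853 m.
Since a_F ≤ a_L and the follower starts braking later, the follower is never slower than the leader, so the closest approach is when both have stopped.
Minimum gap = 85.853 − 41.865 = 43.988 m.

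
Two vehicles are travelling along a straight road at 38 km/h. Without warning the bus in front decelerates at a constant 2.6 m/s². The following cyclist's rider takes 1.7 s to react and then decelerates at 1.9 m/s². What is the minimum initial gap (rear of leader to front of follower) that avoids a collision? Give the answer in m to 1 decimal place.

38 km/h ÷ 3.6 = 10.5556 m/s.
Leader travels v²/(2a_L) = 111.421 / 5.200 = 21.427 m before stopping.
Follower covers v·t_r = 10.5556 × 1.7 = 17.945 m while reacting, then v²/(2a_F) = 111.421 / 3.800 = 29.321 m while braking, for a total of 17.945 + 29.321 = 47.266 m.
Since a_F ≤ a_L and the follower starts braking later, the follower is never slower than the leader, so the closest approach is when both have stopped.
Minimum gap = 47.266 − 21.427 = 25.839 m.

Minimum gap ≈ 25.8 m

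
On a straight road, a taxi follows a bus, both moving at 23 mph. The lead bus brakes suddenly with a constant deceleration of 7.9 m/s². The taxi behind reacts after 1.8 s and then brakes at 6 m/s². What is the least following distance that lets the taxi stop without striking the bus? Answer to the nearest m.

23 mph × 0.44704 = 10.2819 m/s.
Leader travels v²/(2a_L) = 105.717 / 15.800 = 6.691 m before stopping.
Follower covers v·t_r = 10.2819 × 1.8 = 18.507 m while reacting, then v²/(2a_F) = 105.717 / 12.000 = 8.810 m while braking, for a total of 18.507 + 8.810 = 27.317 m.
Since a_F ≤ a_L and the follower starts braking later, the follower is never slower than the leader, so the closest approach is when both have stopped.
Minimum gap = 27.317 − 6.691 = 20.626 m.

Minimum gap ≈ 21 m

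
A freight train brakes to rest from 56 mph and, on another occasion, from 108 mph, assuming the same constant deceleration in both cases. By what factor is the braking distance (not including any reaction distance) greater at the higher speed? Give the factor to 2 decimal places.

Factor ≈ 3.72

Braking distance d = v²/(2a), so with a fixed, d ∝ v².
Factor = (108/56)² = 1.9286² = 3.7195.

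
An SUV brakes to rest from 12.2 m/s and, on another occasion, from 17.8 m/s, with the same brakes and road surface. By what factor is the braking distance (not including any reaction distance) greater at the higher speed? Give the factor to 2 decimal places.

Braking distance d = v²/(2a), so with a fixed, d ∝ v².
Factor = (17.8/12.2)² = 1.4590² = 2.1287.

Factor ≈ 2.13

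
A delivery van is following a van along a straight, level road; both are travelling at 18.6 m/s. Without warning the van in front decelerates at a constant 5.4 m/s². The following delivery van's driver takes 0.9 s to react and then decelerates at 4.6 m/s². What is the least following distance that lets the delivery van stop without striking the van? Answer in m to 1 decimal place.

Leader travels v²/(2a_L) = 345.960 / 10.800 = 32.033 m before stopping.
Follower covers v·t_r = 18.6000 × 0.9 = 16.740 m while reacting, then v²/(2a_F) = 345.960 / 9.200 = 37.604 m while braking, for a total of 16.740 + 37.604 = 54.344 m.
Since a_F ≤ a_L and the follower starts braking later, the follower is never slower than the leader, so the closest approach is when both have stopped.
Minimum gap = 54.344 − 32.033 = 22.311 m.

Minimum gap ≈ 22.3 m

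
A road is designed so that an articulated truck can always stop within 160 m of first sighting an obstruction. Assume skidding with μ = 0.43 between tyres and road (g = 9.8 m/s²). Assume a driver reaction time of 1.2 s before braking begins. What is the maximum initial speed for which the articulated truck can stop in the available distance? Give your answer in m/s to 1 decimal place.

a = μg = 0.43 × 9.8 = 4.214 m/s².
Stopping distance: v·t_r + v²/(2a) = 160 with t_r = 1.2 s and a = 4.214 m/s².
So v² + 10.114 v − 1348.48 = 0.
Positive root: v = −a·t_r + √((a·t_r)² + 2a·d) = −5.057 + √(25.573 + 1348.48) = 32.0112 m/s.

Maximum speed ≈ 32.0 m/s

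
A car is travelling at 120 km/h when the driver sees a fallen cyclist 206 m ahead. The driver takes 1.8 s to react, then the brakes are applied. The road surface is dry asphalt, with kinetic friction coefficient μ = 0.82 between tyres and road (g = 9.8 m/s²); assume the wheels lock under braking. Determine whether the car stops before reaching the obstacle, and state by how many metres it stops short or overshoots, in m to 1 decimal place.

120 km/h ÷ 3.6 = 33.3333 m/s.
a = μg = 0.82 × 9.8 = 8.036 m/s².
Reaction distance = 33.3333 × 1.8 = 60.000 m.
Braking distance = v²/(2a) = 1111.109 / 16.072 = 69.133 m.
Total stopping distance = 60.000 + 69.133 = 129.133 m, vs 206 m available — it stops with 206 − 129.133 = 76.867 m to spare.

Yes — it stops 76.9 m short of the obstacle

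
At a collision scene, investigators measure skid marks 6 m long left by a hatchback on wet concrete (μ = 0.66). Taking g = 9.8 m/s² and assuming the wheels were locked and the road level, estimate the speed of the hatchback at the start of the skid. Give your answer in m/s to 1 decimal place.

Initial speed ≈ 8.8 m/s

Deceleration a = μg = 0.66 × 9.8 = 6.468 m/s².
v = √(2a·d) = √(2 × 6.468 × 6) = √77.616 = 8.8100 m/s.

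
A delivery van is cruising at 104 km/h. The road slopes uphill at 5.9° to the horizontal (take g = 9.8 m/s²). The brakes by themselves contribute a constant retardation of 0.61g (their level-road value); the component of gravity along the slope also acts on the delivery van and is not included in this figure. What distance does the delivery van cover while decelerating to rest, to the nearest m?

Braking distance ≈ 60 m

104 km/h ÷ 3.6 = 28.8889 m/s.
a = 0.61 × 9.8 = 5.978 m/s².
Gravity along the uphill slope adds to the braking deceleration: a_eff = 5.978 + 9.8·sin 5.9° = 5.978 + 1.007 = 6.985 m/s².
Braking distance = v²/(2a) = 28.8889² / (2 × 6.985) = 834.569 / 13.970 = 59.740 m.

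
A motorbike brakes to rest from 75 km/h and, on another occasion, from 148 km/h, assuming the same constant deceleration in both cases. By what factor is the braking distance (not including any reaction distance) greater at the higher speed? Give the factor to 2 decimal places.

Factor ≈ 3.89

Braking distance d = v²/(2a), so with a fixed, d ∝ v².
Factor = (148/75)² = 1.9733² = 3.8939.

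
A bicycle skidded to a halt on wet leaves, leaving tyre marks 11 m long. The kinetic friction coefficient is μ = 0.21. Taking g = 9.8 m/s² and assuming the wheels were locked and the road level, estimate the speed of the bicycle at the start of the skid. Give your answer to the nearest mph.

Initial speed ≈ 15 mph

Deceleration a = μg = 0.21 × 9.8 = 2.058 m/s².
v = √(2a·d) = √(2 × 2.058 × 11) = √45.276 = 6.7287 m/s.
= 6.7287 ÷ 0.44704 = 15.052 mph.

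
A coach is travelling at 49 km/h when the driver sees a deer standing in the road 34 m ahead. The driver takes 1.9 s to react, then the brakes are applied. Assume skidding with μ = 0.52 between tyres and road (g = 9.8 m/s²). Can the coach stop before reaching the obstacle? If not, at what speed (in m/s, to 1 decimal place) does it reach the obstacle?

49 km/h ÷ 3.6 = 13.6111 m/s.
a = μg = 0.52 × 9.8 = 5.096 m/s².
Reaction distance = 13.6111 × 1.9 = 25.861 m.
Braking distance needed to stop: v²/(2a) = 185.262 / 10.192 = 18.177 m, so total needed = 25.861 + 18.177 = 44.038 m > 34 m — it cannot stop.
Distance remaining when braking begins: 34 − 25.861 = 8.139 m.
v² = v₀² − 2a·d = 185.262 − 2 × 5.096 × 8.139 = 102.309 m²/s².
v = √102.309 = 10.115 m/s.

No — it strikes the obstacle at 10.1 m/s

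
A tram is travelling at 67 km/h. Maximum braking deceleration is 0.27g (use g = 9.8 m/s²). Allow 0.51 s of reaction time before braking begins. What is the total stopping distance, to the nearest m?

67 km/h ÷ 3.6 = 18.6111 m/s.
a = 0.27 × 9.8 = 2.646 m/s².
Reaction distance = v·t_r = 18.6111 × 0.51 = 9.492 m.
Braking distance = v²/(2a) = 18.6111² / (2 × 2.646) = 346.373 / 5.292 = 65.452 m.
Total = 9.492 + 65.452 = 74.944 m.

Total stopping distance ≈ 75 m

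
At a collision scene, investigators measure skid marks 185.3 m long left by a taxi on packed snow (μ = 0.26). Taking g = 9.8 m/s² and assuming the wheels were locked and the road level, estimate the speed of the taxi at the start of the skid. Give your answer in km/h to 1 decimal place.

Initial speed ≈ 110.6 km/h

Deceleration a = μg = 0.26 × 9.8 = 2.548 m/s².
v = √(2a·d) = √(2 × 2.548 × 185.3) = √944.289 = 30.7293 m/s.
= 30.7293 × 3.6 = 110.625 km/h.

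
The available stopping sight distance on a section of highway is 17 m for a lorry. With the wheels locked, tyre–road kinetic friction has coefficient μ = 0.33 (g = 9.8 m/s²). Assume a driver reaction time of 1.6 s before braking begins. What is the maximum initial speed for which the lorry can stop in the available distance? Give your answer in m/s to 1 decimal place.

Maximum speed ≈ 6.5 m/s

a = μg = 0.33 × 9.8 = 3.234 m/s².
Stopping distance: v·t_r + v²/(2a) = 17 with t_r = 1.6 s and a = 3.234 m/s².
So v² + 10.349 v − 109.96 = 0.
Positive root: v = −a·t_r + √((a·t_r)² + 2a·d) = −5.174 + √(26.770 + 109.96) = 6.5192 m/s.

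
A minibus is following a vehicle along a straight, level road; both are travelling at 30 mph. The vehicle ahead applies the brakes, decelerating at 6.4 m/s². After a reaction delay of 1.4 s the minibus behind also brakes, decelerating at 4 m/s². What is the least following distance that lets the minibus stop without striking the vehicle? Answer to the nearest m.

Minimum gap ≈ 27 m

30 mph × 0.44704 = 13.4112 m/s.
Leader travels v²/(2a_L) = 179.860 / 12.800 = 14.052 m before stopping.
Follower covers v·t_r = 13.4112 × 1.4 = 18.776 m while reacting, then v²/(2a_F) = 179.860 / 8.000 = 22.483 m while braking, for a total of 18.776 + 22.483 = 41.259 m.
Since a_F ≤ a_L and the follower starts braking later, the follower is never slower than the leader, so the closest approach is when both have stopped.
Minimum gap = 41.259 − 14.052 = 27.207 m.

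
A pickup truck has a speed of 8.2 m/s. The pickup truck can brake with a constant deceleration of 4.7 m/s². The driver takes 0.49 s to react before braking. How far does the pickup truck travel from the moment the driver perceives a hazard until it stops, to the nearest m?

Reaction distance = v·t_r = 8.2000 × 0.49 = 4.018 m.
Braking distance = v²/(2a) = 8.2000² / (2 × 4.700) = 67.240 / 9.400 = 7.153 m.
Total = 4.018 + 7.153 = 11.171 m.

Total stopping distance ≈ 11 m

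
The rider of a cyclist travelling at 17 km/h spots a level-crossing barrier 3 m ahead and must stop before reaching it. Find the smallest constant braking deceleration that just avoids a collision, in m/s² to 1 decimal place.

Required deceleration ≈ 3.7 m/s²

17 km/h ÷ 3.6 = 4.7222 m/s.
v² = 2a·d ⇒ a = v²/(2d) = 4.7222² / (2 × 3.000) = 22.299 / 6.000 = 3.7165 m/s².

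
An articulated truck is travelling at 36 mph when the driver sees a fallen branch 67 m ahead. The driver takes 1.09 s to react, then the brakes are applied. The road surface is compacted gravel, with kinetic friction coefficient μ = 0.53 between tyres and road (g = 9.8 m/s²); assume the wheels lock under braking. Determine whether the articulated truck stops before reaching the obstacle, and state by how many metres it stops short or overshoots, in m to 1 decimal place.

Yes — it stops 24.5 m short of the obstacle

36 mph × 0.44704 = 16.0934 m/s.
a = μg = 0.53 × 9.8 = 5.194 m/s².
Reaction distance = 16.0934 × 1.09 = 17.542 m.
Braking distance = v²/(2a) = 258.998 / 10.388 = 24.932 m.
Total stopping distance = 17.542 + 24.932 = 42.474 m, vs 67 m available — it stops with 67 − 42.474 = 24.526 m to spare.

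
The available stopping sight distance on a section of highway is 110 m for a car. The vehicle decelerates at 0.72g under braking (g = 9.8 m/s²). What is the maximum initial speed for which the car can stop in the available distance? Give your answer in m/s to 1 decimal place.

a = 0.72 × 9.8 = 7.056 m/s².
v²/(2a) = d ⇒ v = √(2 × 7.056 × 110) = √1552.32 = 39.3995 m/s.

Maximum speed ≈ 39.4 m/s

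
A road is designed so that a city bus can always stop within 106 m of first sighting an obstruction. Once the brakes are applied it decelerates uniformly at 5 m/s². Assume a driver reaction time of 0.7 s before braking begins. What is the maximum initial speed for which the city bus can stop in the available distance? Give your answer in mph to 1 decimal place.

Stopping distance: v·t_r + v²/(2a) = 106 with t_r = 0.7 s and a = 5.000 m/s².
So v² + 7.000 v − 1060.00 = 0.
Positive root: v = −a·t_r + √((a·t_r)² + 2a·d) = −3.500 + √(12.250 + 1060.00) = 29.2452 m/s.
29.2452 m/s ÷ 0.44704 = 65.420 mph.

Maximum speed ≈ 65.4 mph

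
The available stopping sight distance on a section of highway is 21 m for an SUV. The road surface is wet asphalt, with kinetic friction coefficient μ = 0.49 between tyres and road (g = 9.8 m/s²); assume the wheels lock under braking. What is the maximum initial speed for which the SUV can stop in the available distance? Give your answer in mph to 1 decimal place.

a = μg = 0.49 × 9.8 = 4.802 m/s².
v²/(2a) = d ⇒ v = √(2 × 4.802 × 21) = √201.68 = 14.2014 m/s.
14.2014 m/s ÷ 0.44704 = 31.768 mph.

Maximum speed ≈ 31.8 mph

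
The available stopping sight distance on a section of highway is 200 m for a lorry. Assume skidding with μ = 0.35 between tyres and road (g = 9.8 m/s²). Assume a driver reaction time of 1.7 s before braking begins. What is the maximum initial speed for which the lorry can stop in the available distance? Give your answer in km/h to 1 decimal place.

Maximum speed ≈ 114.0 km/h

a = μg = 0.35 × 9.8 = 3.430 m/s².
Stopping distance: v·t_r + v²/(2a) = 200 with t_r = 1.7 s and a = 3.430 m/s².
So v² + 11.662 v − 1372.00 = 0.
Positive root: v = −a·t_r + √((a·t_r)² + 2a·d) = −5.831 + √(34.001 + 1372.00) = 31.6657 m/s.
31.6657 m/s × 3.6 = 113.997 km/h.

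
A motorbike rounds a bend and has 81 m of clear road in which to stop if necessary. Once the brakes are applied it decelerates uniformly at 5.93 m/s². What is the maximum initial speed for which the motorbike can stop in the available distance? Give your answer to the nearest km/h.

Maximum speed ≈ 112 km/h

v²/(2a) = d ⇒ v = √(2 × 5.930 × 81) = √960.66 = 30.9945 m/s.
30.9945 m/s × 3.6 = 111.580 km/h.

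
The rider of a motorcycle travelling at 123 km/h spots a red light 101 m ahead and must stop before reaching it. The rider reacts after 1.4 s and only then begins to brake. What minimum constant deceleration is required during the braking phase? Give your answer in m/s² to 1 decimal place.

123 km/h ÷ 3.6 = 34.1667 m/s.
Distance covered during reaction = 34.1667 × 1.4 = 47.833 m.
Distance available for braking: 101 − 47.833 = 53.167 m.
v² = 2a·d ⇒ a = v²/(2d) = 34.1667² / (2 × 53.167) = 1167.363 / 106.334 = 10.9783 m/s².

Required deceleration ≈ 11.0 m/s²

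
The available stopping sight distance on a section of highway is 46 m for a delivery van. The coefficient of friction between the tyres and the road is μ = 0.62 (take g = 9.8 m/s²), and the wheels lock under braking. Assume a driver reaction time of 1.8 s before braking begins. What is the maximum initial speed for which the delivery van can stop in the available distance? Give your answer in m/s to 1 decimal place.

Maximum speed ≈ 15.1 m/s

a = μg = 0.62 × 9.8 = 6.076 m/s².
Stopping distance: v·t_r + v²/(2a) = 46 with t_r = 1.8 s and a = 6.076 m/s².
So v² + 21.874 v − 558.99 = 0.
Positive root: v = −a·t_r + √((a·t_r)² + 2a·d) = −10.937 + √(119.618 + 558.99) = 15.1131 m/s.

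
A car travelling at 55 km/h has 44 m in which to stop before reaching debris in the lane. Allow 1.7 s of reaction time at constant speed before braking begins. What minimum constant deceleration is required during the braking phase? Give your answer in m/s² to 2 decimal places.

55 km/h ÷ 3.6 = 15.2778 m/s.
Distance covered during reaction = 15.2778 × 1.7 = 25.972 m.
Distance available for braking: 44 − 25.972 = 18.028 m.
v² = 2a·d ⇒ a = v²/(2d) = 15.2778² / (2 × 18.028) = 233.411 / 36.056 = 6.4736 m/s².

Required deceleration ≈ 6.47 m/s²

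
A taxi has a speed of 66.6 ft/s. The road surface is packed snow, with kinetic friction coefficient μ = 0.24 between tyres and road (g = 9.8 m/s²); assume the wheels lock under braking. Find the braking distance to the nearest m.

Braking distance ≈ 88 m

66.6 ft/s × 0.3048 = 20.2997 m/s.
a = μg = 0.24 × 9.8 = 2.352 m/s².
Braking distance = v²/(2a) = 20.2997² / (2 × 2.352) = 412.078 / 4.704 = 87.602 m.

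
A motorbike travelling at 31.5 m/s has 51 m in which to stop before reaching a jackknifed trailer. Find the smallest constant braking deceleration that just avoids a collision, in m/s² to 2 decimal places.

v² = 2a·d ⇒ a = v²/(2d) = 31.5000² / (2 × 51.000) = 992.250 / 102.000 = 9.7279 m/s².

Required deceleration ≈ 9.73 m/s²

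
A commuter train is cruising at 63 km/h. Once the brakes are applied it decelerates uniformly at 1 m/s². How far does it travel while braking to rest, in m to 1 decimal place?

63 km/h ÷ 3.6 = 17.5000 m/s.
Braking distance = v²/(2a) = 17.5000² / (2 × 1.000) = 306.250 / 2.000 = 153.125 m.

Braking distance ≈ 153.1 m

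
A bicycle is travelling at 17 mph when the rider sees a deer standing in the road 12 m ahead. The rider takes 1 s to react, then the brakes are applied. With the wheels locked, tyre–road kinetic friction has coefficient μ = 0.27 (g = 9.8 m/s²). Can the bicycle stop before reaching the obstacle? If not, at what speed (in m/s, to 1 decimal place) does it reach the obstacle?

17 mph × 0.44704 = 7.5997 m/s.
a = μg = 0.27 × 9.8 = 2.646 m/s².
Reaction distance = 7.5997 × 1 = 7.600 m.
Braking distance needed to stop: v²/(2a) = 57.755 / 5.292 = 10.914 m, so total needed = 7.600 + 10.914 = 18.514 m > 12 m — it cannot stop.
Distance remaining when braking begins: 12 − 7.600 = 4.400 m.
v² = v₀² − 2a·d = 57.755 − 2 × 2.646 × 4.400 = 34.470 m²/s².
v = √34.470 = 5.871 m/s.

No — it strikes the obstacle at 5.9 m/s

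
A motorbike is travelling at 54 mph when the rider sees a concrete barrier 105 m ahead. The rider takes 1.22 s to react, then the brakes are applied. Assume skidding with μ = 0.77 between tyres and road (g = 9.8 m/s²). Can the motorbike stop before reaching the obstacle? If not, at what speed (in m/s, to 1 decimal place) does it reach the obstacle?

Yes — it stops about 36.9 m short of the obstacle, so it never reaches it

54 mph × 0.44704 = 24.1402 m/s.
a = μg = 0.77 × 9.8 = 7.546 m/s².
Reaction distance = 24.1402 × 1.22 = 29.451 m.
Braking distance = v²/(2a) = 582.749 / 15.092 = 38.613 m.
Total stopping distance = 29.451 + 38.613 = 68.064 m, vs 105 m available — it stops with 105 − 68.064 = 36.936 m to spare.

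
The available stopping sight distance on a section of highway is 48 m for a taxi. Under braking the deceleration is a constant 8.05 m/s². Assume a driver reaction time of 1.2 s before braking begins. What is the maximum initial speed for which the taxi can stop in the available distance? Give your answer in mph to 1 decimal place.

Maximum speed ≈ 44.2 mph

Stopping distance: v·t_r + v²/(2a) = 48 with t_r = 1.2 s and a = 8.050 m/s².
So v² + 19.320 v − 772.80 = 0.
Positive root: v = −a·t_r + √((a·t_r)² + 2a·d) = −9.660 + √(93.316 + 772.80) = 19.7698 m/s.
19.7698 m/s ÷ 0.44704 = 44.224 mph.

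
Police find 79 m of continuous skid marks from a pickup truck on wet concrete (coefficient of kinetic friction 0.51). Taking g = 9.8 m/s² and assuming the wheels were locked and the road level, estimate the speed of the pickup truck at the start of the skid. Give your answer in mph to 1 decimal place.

Deceleration a = μg = 0.51 × 9.8 = 4.998 m/s².
v = √(2a·d) = √(2 × 4.998 × 79) = √789.684 = 28.1013 m/s.
= 28.1013 ÷ 0.44704 = 62.861 mph.

Initial speed ≈ 62.9 mph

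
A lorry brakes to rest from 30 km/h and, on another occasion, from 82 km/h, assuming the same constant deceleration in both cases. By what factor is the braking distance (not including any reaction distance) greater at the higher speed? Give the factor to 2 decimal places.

Braking distance d = v²/(2a), so with a fixed, d ∝ v².
Factor = (82/30)² = 2.7333² = 7.4709.

Factor ≈ 7.47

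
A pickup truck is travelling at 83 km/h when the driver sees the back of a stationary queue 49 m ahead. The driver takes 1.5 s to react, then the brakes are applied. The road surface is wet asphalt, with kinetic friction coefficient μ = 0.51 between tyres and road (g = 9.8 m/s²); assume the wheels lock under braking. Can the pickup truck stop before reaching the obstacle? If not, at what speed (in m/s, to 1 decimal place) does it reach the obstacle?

83 km/h ÷ 3.6 = 23.0556 m/s.
a = μg = 0.51 × 9.8 = 4.998 m/s².
Reaction distance = 23.0556 × 1.5 = 34.583 m.
Braking distance needed to stop: v²/(2a) = 531.561 / 9.996 = 53.177 m, so total needed = 34.583 + 53.177 = 87.760 m > 49 m — it cannot stop.
Distance remaining when braking begins: 49 − 34.583 = 14.417 m.
v² = v₀² − 2a·d = 531.561 − 2 × 4.998 × 14.417 = 387.449 m²/s².
v = √387.449 = 19.684 m/s.

No — it strikes the obstacle at 19.7 m/s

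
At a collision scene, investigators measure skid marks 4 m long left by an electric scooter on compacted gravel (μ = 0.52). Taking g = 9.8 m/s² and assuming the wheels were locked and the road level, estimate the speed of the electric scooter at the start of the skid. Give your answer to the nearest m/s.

Deceleration a = μg = 0.52 × 9.8 = 5.096 m/s².
v = √(2a·d) = √(2 × 5.096 × 4) = √40.768 = 6.3850 m/s.

Initial speed ≈ 6 m/s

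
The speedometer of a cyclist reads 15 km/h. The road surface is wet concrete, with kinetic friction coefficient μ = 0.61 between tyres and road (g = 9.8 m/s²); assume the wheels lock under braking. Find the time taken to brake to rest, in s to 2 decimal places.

15 km/h ÷ 3.6 = 4.1667 m/s.
a = μg = 0.61 × 9.8 = 5.978 m/s².
Braking time = v/a = 4.1667 / 5.978 = 0.697 s.

Braking time ≈ 0.70 s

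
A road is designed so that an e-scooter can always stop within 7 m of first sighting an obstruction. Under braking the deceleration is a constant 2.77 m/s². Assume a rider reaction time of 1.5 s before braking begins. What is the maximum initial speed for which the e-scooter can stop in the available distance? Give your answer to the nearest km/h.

Maximum speed ≈ 12 km/h

Stopping distance: v·t_r + v²/(2a) = 7 with t_r = 1.5 s and a = 2.770 m/s².
So v² + 8.310 v − 38.78 = 0.
Positive root: v = −a·t_r + √((a·t_r)² + 2a·d) = −4.155 + √(17.264 + 38.78) = 3.3313 m/s.
3.3313 m/s × 3.6 = 11.993 km/h.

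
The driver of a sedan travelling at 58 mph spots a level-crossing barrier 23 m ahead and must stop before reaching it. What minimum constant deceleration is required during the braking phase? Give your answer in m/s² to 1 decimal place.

58 mph × 0.44704 = 25.9283 m/s.
v² = 2a·d ⇒ a = v²/(2d) = 25.9283² / (2 × 23.000) = 672.277 / 46.000 = 14.6147 m/s².

Required deceleration ≈ 14.6 m/s²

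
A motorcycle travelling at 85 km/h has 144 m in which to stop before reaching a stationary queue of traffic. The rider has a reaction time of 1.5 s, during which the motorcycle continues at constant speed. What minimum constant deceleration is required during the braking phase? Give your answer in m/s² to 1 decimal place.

85 km/h ÷ 3.6 = 23.6111 m/s.
Distance covered during reaction = 23.6111 × 1.5 = 35.417 m.
Distance available for braking: 144 − 35.417 = 108.583 m.
v² = 2a·d ⇒ a = v²/(2d) = 23.6111² / (2 × 108.583) = 557.484 / 217.166 = 2.5671 m/s².

Required deceleration ≈ 2.6 m/s²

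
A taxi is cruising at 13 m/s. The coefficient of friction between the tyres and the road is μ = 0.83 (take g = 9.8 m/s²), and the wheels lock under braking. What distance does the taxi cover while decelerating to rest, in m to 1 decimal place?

Braking distance ≈ 10.4 m

a = μg = 0.83 × 9.8 = 8.134 m/s².
Braking distance = v²/(2a) = 13.0000² / (2 × 8.134) = 169.000 / 16.268 = 10.388 m.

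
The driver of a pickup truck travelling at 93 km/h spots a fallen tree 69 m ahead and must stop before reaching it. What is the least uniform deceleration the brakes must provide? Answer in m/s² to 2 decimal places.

93 km/h ÷ 3.6 = 25.8333 m/s.
v² = 2a·d ⇒ a = v²/(2d) = 25.8333² / (2 × 69.000) = 667.359 / 138.000 = 4.8359 m/s².

Required deceleration ≈ 4.84 m/s²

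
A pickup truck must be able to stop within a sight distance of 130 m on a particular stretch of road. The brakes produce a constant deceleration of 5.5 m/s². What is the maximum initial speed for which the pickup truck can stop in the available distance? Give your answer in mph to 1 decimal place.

v²/(2a) = d ⇒ v = √(2 × 5.500 × 130) = √1430.00 = 37.8153 m/s.
37.8153 m/s ÷ 0.44704 = 84.590 mph.

Maximum speed ≈ 84.6 mph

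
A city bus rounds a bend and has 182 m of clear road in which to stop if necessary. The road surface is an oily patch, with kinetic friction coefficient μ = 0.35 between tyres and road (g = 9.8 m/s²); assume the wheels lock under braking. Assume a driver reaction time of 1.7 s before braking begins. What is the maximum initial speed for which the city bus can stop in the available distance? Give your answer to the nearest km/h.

a = μg = 0.35 × 9.8 = 3.430 m/s².
Stopping distance: v·t_r + v²/(2a) = 182 with t_r = 1.7 s and a = 3.430 m/s².
So v² + 11.662 v − 1248.52 = 0.
Positive root: v = −a·t_r + √((a·t_r)² + 2a·d) = −5.831 + √(34.001 + 1248.52) = 29.9813 m/s.
29.9813 m/s × 3.6 = 107.933 km/h.

Maximum speed ≈ 108 km/h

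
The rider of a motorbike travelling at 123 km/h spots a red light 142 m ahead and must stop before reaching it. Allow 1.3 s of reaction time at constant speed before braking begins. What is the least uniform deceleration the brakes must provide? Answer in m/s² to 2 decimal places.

123 km/h ÷ 3.6 = 34.1667 m/s.
Distance covered during reaction = 34.1667 × 1.3 = 44.417 m.
Distance available for braking: 142 − 44.417 = 97.583 m.
v² = 2a·d ⇒ a = v²/(2d) = 34.1667² / (2 × 97.583) = 1167.363 / 195.166 = 5.9814 m/s².

Required deceleration ≈ 5.98 m/s²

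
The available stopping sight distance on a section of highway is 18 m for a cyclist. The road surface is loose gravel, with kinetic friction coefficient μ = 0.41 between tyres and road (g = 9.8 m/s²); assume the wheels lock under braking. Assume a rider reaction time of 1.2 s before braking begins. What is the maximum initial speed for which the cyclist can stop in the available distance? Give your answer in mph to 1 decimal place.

a = μg = 0.41 × 9.8 = 4.018 m/s².
Stopping distance: v·t_r + v²/(2a) = 18 with t_r = 1.2 s and a = 4.018 m/s².
So v² + 9.643 v − 144.65 = 0.
Positive root: v = −a·t_r + √((a·t_r)² + 2a·d) = −4.822 + √(23.252 + 144.65) = 8.1357 m/s.
8.1357 m/s ÷ 0.44704 = 18.199 mph.

Maximum speed ≈ 18.2 mph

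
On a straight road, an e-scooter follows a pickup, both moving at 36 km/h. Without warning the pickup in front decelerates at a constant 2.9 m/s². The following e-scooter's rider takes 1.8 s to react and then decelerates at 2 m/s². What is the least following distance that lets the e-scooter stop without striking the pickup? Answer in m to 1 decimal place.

36 km/h ÷ 3.6 = 10.0000 m/s.
Leader travels v²/(2a_L) = 100.000 / 5.800 = 17.241 m before stopping.
Follower covers v·t_r = 10.0000 × 1.8 = 18.000 m while reacting, then v²/(2a_F) = 100.000 / 4.000 = 25.000 m while braking, for a total of 18.000 + 25.000 = 43.000 m.
Since a_F ≤ a_L and the follower starts braking later, the follower is never slower than the leader, so the closest approach is when both have stopped.
Minimum gap = 43.000 − 17.241 = 25.759 m.

Minimum gap ≈ 25.8 m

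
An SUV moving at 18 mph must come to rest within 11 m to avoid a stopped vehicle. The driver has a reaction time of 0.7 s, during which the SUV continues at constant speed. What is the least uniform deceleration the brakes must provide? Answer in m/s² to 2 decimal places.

18 mph × 0.44704 = 8.0467 m/s.
Distance covered during reaction = 8.0467 × 0.7 = 5.633 m.
Distance available for braking: 11 − 5.633 = 5.367 m.
v² = 2a·d ⇒ a = v²/(2d) = 8.0467² / (2 × 5.367) = 64.749 / 10.734 = 6.0321 m/s².

Required deceleration ≈ 6.03 m/s²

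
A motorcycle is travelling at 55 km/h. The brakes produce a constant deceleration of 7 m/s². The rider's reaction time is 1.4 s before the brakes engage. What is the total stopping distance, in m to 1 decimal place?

55 km/h ÷ 3.6 = 15.2778 m/s.
Reaction distance = v·t_r = 15.2778 × 1.4 = 21.389 m.
Braking distance = v²/(2a) = 15.2778² / (2 × 7.000) = 233.411 / 14.000 = 16.672 m.
Total = 21.389 + 16.672 = 38.061 m.

Total stopping distance ≈ 38.1 m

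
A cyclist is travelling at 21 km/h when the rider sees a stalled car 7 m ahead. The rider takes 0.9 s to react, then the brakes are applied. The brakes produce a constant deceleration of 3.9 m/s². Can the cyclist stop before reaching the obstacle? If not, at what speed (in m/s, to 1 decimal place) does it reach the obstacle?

No — it strikes the obstacle at 4.5 m/s

21 km/h ÷ 3.6 = 5.8333 m/s.
Reaction distance = 5.8333 × 0.9 = 5.250 m.
Braking distance needed to stop: v²/(2a) = 34.027 / 7.800 = 4.362 m, so total needed = 5.250 + 4.362 = 9.612 m > 7 m — it cannot stop.
Distance remaining when braking begins: 7 − 5.250 = 1.750 m.
v² = v₀² − 2a·d = 34.027 − 2 × 3.900 × 1.750 = 20.377 m²/s².
v = √20.377 = 4.514 m/s.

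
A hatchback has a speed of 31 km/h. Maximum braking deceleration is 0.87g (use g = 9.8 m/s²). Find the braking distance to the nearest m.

Braking distance ≈ 4 m

31 km/h ÷ 3.6 = 8.6111 m/s.
a = 0.87 × 9.8 = 8.526 m/s².
Braking distance = v²/(2a) = 8.6111² / (2 × 8.526) = 74.151 / 17.052 = 4.349 m.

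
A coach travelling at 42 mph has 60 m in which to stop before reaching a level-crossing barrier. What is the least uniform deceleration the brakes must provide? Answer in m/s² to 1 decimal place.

Required deceleration ≈ 2.9 m/s²

42 mph × 0.44704 = 18.7757 m/s.
v² = 2a·d ⇒ a = v²/(2d) = 18.7757² / (2 × 60.000) = 352.527 / 120.000 = 2.9377 m/s².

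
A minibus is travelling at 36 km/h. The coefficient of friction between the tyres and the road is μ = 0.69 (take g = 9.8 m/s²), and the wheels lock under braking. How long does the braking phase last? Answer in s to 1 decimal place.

Braking time ≈ 1.5 s

36 km/h ÷ 3.6 = 10.0000 m/s.
a = μg = 0.69 × 9.8 = 6.762 m/s².
Braking time = v/a = 10.0000 / 6.762 = 1.479 s.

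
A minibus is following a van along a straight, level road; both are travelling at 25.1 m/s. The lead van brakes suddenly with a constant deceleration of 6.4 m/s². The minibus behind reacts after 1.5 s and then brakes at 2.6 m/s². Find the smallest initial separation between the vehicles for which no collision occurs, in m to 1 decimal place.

Leader travels v²/(2a_L) = 630.010 / 12.800 = 49.220 m before stopping.
Follower covers v·t_r = 25.1000 × 1.5 = 37.650 m while reacting, then v²/(2a_F) = 630.010 / 5.200 = 121.156 m while braking, for a total of 37.650 + 121.156 = 158.806 m.
Since a_F ≤ a_L and the follower starts braking later, the follower is never slower than the leader, so the closest approach is when both have stopped.
Minimum gap = 158.806 − 49.220 = 109.586 m.

Minimum gap ≈ 109.6 m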